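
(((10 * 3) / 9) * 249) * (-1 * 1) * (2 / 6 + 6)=-15770 / 3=-5256.67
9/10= 0.90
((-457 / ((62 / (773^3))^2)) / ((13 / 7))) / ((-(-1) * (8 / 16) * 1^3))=-682482003068627777911 / 24986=-27314576285464971.50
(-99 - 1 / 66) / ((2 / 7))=-45745 / 132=-346.55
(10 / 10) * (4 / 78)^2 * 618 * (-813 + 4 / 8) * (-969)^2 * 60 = -74394602307.69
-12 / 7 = -1.71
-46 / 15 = -3.07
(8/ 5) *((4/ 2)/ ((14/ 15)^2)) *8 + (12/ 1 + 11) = 2567/ 49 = 52.39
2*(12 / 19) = 24 / 19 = 1.26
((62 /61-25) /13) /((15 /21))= -10241 /3965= -2.58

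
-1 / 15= -0.07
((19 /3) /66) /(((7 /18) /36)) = 684 /77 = 8.88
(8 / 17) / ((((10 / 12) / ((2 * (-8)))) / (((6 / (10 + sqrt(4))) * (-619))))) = 2796.42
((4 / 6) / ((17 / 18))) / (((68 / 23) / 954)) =65826 / 289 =227.77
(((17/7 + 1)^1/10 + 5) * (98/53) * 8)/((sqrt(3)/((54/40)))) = 47124 * sqrt(3)/1325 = 61.60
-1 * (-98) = 98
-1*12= -12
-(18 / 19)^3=-5832 / 6859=-0.85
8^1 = 8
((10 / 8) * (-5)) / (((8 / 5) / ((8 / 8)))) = -125 / 32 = -3.91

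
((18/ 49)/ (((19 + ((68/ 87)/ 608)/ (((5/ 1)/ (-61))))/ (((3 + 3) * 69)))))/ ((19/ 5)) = 129664800/ 61506907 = 2.11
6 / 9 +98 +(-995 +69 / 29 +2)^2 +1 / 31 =76760432051 / 78213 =981428.05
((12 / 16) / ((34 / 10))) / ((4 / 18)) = 0.99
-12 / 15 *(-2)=1.60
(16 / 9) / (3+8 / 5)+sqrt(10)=80 / 207+sqrt(10)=3.55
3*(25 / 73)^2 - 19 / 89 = 65624 / 474281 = 0.14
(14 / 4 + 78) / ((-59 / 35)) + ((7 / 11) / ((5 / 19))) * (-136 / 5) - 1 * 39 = -4968809 / 32450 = -153.12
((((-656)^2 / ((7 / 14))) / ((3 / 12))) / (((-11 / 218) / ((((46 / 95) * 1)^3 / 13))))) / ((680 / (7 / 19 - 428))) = 9131406307328 / 24370027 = 374698.24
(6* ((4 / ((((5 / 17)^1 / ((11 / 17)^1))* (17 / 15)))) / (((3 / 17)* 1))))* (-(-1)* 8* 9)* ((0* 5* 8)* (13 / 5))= 0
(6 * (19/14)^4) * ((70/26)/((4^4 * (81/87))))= 18896545/82188288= 0.23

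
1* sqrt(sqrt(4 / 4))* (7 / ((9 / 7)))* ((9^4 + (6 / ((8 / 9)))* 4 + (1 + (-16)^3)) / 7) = 1939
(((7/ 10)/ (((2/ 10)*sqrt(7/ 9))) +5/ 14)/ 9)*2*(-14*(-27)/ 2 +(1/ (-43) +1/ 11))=447145/ 29799 +89429*sqrt(7)/ 1419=181.75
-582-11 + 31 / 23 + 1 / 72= -979753 / 1656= -591.64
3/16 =0.19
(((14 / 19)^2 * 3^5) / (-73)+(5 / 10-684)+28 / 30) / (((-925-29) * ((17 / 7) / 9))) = 222789091 / 83802540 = 2.66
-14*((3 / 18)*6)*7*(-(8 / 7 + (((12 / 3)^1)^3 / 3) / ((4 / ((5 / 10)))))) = 1120 / 3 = 373.33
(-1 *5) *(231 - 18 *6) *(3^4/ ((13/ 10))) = -498150/ 13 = -38319.23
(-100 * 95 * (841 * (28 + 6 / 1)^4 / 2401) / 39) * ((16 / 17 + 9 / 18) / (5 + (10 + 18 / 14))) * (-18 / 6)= 8263666000 / 273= 30269838.83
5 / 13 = 0.38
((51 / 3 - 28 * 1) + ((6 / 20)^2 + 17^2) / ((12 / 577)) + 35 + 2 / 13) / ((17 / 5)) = 217223209 / 53040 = 4095.46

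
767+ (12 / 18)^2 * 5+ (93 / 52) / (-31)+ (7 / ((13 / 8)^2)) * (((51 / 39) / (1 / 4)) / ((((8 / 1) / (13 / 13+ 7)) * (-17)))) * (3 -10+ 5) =60963785 / 79092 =770.80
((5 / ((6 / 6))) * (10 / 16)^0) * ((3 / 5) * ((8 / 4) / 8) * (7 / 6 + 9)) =61 / 8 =7.62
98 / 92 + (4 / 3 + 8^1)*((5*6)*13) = 167489 / 46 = 3641.07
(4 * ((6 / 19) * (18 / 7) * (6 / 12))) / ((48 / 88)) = 396 / 133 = 2.98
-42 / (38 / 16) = -336 / 19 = -17.68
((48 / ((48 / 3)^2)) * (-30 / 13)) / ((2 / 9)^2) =-8.76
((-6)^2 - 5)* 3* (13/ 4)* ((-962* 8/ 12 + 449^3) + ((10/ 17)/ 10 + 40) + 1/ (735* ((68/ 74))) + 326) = 911609840447111/ 33320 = 27359238908.98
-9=-9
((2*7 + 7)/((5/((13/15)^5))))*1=2599051/1265625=2.05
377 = 377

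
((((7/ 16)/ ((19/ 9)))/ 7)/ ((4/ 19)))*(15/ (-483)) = -45/ 10304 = -0.00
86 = 86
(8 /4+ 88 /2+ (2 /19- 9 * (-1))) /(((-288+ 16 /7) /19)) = -7329 /2000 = -3.66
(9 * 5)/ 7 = 45/ 7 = 6.43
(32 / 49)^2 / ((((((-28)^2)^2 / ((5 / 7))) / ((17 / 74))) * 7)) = 170 / 10451584213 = 0.00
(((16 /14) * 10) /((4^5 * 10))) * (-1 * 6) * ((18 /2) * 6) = -81 /224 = -0.36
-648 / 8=-81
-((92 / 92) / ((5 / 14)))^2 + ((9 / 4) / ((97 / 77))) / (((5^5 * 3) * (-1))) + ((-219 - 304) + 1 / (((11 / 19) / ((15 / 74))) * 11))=-2881420202437 / 5428362500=-530.81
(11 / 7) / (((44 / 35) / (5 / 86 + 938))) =403365 / 344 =1172.57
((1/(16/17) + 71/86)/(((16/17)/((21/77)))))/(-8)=-0.07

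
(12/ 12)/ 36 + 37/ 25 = 1357/ 900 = 1.51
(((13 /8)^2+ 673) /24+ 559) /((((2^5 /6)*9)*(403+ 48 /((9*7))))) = 6313055 /208379904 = 0.03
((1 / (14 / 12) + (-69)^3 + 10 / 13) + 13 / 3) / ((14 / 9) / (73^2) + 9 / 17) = -24373502186070 / 39301717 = -620163.80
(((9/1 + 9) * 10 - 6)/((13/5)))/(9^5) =0.00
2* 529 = 1058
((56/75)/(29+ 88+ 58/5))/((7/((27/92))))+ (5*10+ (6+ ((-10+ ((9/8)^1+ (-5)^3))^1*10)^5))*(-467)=152062830322406734005712697/75719680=2008233927063700401.34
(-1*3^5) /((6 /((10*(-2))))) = 810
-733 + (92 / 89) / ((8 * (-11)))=-1435237 / 1958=-733.01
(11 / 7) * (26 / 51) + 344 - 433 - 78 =-59333 / 357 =-166.20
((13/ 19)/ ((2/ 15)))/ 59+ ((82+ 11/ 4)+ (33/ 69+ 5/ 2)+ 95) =18854101/ 103132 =182.82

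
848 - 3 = 845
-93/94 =-0.99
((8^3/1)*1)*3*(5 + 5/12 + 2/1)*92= 1048064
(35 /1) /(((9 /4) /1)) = 140 /9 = 15.56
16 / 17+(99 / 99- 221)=-3724 / 17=-219.06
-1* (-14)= 14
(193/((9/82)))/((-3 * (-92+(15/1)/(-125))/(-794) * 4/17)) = -1335120925/62181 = -21471.53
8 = 8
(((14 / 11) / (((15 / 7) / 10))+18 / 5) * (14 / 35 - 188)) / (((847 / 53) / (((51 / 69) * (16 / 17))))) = -178856768 / 2295975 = -77.90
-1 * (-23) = 23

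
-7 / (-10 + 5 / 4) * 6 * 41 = 984 / 5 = 196.80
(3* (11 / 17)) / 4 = 33 / 68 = 0.49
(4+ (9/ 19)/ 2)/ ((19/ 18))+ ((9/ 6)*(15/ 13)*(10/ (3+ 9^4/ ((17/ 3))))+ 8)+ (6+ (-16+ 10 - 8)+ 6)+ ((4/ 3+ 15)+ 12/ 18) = 27.03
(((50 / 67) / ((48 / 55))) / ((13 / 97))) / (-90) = -26675 / 376272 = -0.07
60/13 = 4.62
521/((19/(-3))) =-1563/19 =-82.26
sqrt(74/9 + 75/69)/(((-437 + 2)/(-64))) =64 *sqrt(44321)/30015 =0.45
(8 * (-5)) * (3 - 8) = 200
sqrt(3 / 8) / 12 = sqrt(6) / 48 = 0.05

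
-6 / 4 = -3 / 2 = -1.50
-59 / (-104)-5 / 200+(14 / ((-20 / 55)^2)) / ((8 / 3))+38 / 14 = 1250987 / 29120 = 42.96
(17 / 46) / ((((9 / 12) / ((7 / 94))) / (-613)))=-72947 / 3243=-22.49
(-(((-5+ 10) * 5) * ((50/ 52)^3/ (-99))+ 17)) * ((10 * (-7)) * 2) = 1021642405/ 435006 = 2348.57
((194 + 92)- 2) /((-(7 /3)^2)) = -2556 /49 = -52.16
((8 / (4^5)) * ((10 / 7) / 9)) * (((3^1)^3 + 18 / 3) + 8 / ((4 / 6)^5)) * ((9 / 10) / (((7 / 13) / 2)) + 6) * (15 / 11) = 1.48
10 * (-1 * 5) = -50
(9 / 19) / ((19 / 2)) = 18 / 361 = 0.05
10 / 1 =10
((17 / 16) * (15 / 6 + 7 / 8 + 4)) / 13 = 1003 / 1664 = 0.60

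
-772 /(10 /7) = -2702 /5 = -540.40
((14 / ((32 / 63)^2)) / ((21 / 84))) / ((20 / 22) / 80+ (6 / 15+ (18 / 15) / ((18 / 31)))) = 87.59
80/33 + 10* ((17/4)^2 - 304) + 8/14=-5278589/1848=-2856.38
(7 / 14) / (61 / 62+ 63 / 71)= 2201 / 8237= 0.27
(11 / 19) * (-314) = -3454 / 19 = -181.79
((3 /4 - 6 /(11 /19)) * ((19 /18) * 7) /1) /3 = -6251 /264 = -23.68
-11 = -11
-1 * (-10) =10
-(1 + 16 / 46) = -1.35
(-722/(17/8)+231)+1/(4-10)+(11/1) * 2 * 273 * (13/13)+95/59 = 35498249/6018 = 5898.68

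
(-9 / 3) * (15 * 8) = -360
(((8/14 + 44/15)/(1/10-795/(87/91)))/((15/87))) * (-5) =618976/5063541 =0.12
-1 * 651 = -651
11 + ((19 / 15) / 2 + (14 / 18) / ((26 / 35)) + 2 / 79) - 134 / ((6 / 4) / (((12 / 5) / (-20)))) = 5413084 / 231075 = 23.43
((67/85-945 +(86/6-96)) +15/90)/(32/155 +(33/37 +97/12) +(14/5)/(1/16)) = -1200021222/63155323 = -19.00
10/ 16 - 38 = -299/ 8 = -37.38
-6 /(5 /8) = -48 /5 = -9.60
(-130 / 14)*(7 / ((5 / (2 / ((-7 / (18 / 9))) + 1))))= -39 / 7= -5.57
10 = 10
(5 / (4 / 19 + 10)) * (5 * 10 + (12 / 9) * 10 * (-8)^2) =128725 / 291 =442.35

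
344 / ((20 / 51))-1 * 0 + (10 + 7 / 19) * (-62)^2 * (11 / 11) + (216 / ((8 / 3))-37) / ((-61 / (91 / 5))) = 235974038 / 5795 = 40720.28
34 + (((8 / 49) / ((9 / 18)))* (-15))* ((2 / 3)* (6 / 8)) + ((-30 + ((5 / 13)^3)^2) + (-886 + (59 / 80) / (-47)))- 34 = -816779753562179 / 889291290160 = -918.46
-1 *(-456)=456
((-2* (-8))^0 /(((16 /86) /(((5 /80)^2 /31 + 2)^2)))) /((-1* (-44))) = 984903777 /2015363072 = 0.49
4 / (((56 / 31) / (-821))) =-25451 / 14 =-1817.93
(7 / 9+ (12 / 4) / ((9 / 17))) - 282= -2480 / 9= -275.56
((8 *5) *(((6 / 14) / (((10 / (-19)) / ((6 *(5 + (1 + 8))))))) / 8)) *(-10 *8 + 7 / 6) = 26961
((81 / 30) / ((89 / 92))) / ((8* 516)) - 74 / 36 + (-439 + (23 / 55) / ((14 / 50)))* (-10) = 927816645731 / 212168880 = 4373.01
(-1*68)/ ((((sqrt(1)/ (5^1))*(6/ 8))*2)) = -680/ 3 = -226.67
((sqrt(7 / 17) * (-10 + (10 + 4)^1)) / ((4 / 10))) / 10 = sqrt(119) / 17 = 0.64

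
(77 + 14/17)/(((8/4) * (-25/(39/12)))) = -17199/3400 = -5.06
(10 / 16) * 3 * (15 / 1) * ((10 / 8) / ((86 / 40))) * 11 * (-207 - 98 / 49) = -12931875 / 344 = -37592.66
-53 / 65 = -0.82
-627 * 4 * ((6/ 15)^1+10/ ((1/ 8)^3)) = -64209816/ 5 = -12841963.20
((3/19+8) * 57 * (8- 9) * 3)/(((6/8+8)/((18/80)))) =-2511/70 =-35.87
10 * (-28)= -280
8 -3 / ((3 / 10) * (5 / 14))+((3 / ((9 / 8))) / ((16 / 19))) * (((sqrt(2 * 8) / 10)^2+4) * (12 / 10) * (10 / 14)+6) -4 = 1101 / 175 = 6.29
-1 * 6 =-6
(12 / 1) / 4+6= 9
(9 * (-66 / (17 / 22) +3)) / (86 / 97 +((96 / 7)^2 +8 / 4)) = -3.88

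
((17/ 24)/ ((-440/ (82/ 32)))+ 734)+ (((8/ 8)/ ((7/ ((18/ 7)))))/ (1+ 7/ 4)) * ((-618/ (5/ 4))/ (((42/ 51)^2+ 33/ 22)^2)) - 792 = -188770246609709/ 2624589800448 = -71.92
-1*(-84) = 84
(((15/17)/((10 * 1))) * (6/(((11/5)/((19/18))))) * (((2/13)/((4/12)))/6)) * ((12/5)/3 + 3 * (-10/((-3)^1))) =513/2431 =0.21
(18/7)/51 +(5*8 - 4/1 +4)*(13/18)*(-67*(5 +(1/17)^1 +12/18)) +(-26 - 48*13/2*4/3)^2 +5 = 592114279/3213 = 184287.05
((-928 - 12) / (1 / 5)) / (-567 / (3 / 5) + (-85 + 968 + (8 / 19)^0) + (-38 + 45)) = 2350 / 27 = 87.04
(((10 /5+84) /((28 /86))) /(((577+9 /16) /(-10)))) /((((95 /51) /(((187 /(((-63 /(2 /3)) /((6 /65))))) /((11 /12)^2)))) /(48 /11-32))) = -52529823744 /3561342785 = -14.75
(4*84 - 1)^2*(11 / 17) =1234475 / 17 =72616.18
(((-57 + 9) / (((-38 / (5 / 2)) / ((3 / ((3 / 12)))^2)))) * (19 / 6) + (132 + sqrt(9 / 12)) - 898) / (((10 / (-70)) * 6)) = -2359 / 3 - 7 * sqrt(3) / 12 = -787.34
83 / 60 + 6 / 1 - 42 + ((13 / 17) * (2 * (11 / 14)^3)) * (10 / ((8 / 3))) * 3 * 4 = -215731 / 174930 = -1.23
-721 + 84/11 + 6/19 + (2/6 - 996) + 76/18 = -3206150/1881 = -1704.49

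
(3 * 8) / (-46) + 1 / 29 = -325 / 667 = -0.49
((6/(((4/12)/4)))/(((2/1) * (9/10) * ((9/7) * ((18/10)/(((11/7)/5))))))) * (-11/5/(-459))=968/37179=0.03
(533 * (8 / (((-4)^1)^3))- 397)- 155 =-4949 / 8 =-618.62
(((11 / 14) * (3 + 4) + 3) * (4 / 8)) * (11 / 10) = 187 / 40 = 4.68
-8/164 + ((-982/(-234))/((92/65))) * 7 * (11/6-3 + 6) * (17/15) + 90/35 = 497095063/4277448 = 116.21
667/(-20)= -667/20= -33.35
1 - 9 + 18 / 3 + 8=6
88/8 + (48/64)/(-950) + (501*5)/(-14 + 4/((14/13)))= -331373/1425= -232.54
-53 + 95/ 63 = -3244/ 63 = -51.49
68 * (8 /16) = 34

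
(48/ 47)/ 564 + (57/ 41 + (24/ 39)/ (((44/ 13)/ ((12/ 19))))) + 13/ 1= 274599722/ 18928921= 14.51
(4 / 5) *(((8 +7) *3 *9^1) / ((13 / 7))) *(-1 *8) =-18144 / 13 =-1395.69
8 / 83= 0.10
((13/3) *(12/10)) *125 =650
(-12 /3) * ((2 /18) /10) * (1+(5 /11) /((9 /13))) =-328 /4455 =-0.07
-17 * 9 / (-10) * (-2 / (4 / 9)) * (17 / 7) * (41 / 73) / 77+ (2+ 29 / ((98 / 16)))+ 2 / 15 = 13334869 / 2360820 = 5.65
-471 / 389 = -1.21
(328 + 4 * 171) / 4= 253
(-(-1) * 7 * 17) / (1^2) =119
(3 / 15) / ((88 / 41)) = 41 / 440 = 0.09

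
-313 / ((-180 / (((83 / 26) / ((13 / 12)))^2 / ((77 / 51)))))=109969107 / 10995985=10.00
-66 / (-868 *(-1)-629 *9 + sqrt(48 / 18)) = 132 *sqrt(6) / 68918539 + 949014 / 68918539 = 0.01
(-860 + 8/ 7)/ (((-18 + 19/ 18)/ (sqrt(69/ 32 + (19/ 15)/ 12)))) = 4509 * sqrt(32570)/ 10675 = 76.23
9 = 9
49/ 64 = 0.77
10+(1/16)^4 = 10.00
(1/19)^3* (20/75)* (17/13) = 68/1337505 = 0.00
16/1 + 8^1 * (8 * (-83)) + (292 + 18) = -4986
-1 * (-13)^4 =-28561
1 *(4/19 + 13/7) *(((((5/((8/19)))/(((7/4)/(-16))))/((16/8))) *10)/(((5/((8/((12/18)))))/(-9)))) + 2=1188098/49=24246.90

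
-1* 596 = -596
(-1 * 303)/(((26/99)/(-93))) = 2789721/26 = 107296.96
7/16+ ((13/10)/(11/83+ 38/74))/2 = 57283/39680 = 1.44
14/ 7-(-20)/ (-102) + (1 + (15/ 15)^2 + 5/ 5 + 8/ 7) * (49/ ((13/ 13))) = 10445/ 51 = 204.80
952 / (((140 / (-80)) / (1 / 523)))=-544 / 523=-1.04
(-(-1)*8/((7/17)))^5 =46525874176/16807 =2768243.84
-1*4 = -4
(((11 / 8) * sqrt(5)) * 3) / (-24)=-11 * sqrt(5) / 64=-0.38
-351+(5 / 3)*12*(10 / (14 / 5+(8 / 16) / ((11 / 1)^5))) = -1260708983 / 4509433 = -279.57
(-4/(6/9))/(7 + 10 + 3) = -3/10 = -0.30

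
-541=-541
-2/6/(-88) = 1/264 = 0.00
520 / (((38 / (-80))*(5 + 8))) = -1600 / 19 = -84.21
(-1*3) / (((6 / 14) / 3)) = -21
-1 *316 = -316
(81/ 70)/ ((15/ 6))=81/ 175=0.46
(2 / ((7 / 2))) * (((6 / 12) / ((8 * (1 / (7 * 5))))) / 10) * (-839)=-839 / 8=-104.88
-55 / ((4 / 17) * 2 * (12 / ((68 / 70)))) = -3179 / 336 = -9.46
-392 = -392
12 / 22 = 6 / 11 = 0.55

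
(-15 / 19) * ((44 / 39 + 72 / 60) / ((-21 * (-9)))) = -454 / 46683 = -0.01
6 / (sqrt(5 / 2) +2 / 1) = 8 -2 * sqrt(10) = 1.68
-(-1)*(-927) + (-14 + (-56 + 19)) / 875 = -811176 / 875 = -927.06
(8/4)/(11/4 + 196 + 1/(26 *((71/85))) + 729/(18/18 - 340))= 834392/82039759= 0.01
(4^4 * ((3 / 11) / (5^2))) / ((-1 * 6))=-128 / 275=-0.47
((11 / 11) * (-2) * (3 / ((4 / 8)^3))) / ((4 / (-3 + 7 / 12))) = 29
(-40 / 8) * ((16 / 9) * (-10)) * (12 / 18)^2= 39.51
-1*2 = -2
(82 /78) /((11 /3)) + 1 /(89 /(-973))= -135490 /12727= -10.65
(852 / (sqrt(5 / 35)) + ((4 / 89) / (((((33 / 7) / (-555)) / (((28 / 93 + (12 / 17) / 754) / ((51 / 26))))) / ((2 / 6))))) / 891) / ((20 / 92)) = -8578556560 / 6119017489233 + 19596 * sqrt(7) / 5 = 10369.23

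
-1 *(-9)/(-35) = -9/35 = -0.26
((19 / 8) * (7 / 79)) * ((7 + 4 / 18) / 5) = 1729 / 5688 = 0.30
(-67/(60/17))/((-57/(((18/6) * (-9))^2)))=92259/380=242.79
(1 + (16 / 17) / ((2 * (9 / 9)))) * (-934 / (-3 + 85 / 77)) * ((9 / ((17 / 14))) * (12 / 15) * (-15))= -1359250200 / 21097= -64428.60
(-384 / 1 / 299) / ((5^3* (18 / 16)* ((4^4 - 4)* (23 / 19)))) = -4864 / 162469125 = -0.00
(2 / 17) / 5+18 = 1532 / 85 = 18.02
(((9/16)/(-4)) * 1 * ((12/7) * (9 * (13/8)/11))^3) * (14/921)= -129730653/5125691648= -0.03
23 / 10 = 2.30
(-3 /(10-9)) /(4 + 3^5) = -3 /247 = -0.01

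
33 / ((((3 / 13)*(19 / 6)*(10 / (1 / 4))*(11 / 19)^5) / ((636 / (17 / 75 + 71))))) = 12121807815 / 78212222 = 154.99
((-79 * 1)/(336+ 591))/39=-79/36153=-0.00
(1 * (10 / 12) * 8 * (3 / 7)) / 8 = 5 / 14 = 0.36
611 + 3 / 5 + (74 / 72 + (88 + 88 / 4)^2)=12712.63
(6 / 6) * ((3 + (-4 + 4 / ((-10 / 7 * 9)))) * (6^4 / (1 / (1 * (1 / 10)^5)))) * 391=-207621 / 31250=-6.64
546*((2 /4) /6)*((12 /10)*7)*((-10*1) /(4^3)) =-1911 /32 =-59.72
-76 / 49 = -1.55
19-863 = -844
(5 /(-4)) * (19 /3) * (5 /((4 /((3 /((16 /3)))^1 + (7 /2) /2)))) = -17575 /768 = -22.88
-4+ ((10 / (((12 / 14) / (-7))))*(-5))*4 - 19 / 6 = 9757 / 6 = 1626.17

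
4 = 4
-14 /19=-0.74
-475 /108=-4.40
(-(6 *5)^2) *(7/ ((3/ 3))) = -6300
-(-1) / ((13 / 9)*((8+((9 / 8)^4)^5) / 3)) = 31128880624384868352 / 277953487446852159917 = 0.11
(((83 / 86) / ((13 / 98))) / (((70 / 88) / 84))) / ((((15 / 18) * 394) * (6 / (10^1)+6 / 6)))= 805266 / 550615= 1.46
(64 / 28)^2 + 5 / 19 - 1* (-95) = 93554 / 931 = 100.49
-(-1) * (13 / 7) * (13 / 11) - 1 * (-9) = 862 / 77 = 11.19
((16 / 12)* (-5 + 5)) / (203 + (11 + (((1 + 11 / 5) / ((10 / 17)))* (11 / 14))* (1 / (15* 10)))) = 0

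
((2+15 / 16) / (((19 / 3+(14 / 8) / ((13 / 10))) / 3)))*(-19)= -104481 / 4792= -21.80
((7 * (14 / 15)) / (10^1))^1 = 49 / 75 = 0.65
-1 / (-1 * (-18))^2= -1 / 324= -0.00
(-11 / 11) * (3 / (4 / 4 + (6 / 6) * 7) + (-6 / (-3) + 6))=-67 / 8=-8.38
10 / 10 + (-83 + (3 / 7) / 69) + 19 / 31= -406172 / 4991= -81.38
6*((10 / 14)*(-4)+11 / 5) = -138 / 35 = -3.94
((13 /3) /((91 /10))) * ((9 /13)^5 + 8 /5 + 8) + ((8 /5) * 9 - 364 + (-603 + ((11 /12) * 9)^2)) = -26135769919 /29703440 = -879.89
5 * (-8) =-40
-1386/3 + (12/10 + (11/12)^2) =-331171/720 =-459.96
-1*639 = -639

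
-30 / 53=-0.57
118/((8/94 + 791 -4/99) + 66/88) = 2196216/14736883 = 0.15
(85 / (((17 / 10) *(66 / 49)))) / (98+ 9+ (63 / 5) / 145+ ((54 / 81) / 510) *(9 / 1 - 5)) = 0.35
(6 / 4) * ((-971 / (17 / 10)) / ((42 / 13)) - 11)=-33521 / 119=-281.69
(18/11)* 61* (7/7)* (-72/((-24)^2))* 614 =-168543/22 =-7661.05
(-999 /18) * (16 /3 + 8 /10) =-1702 /5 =-340.40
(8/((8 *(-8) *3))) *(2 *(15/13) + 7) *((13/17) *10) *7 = -4235/204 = -20.76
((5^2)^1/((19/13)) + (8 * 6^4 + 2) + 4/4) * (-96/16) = -1184244/19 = -62328.63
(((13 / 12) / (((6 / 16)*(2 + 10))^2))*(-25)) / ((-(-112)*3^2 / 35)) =-1625 / 34992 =-0.05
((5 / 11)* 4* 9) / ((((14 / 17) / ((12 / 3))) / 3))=18360 / 77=238.44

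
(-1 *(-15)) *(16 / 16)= 15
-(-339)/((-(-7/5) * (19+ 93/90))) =12.09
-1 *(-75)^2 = -5625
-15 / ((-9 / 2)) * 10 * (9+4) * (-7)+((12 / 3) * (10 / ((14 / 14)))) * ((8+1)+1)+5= -7885 / 3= -2628.33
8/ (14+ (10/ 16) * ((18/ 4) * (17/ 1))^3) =512/ 17908781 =0.00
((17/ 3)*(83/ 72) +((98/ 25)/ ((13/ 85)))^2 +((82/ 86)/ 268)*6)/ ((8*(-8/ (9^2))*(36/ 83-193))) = 434367684206799/ 99608920153600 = 4.36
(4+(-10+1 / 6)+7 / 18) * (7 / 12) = -343 / 108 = -3.18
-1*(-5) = 5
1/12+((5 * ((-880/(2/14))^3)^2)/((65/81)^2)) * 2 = 1720661922720477138124800169/2028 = 848452624615619890594082.90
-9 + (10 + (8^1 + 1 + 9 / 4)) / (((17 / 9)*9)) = -31 / 4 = -7.75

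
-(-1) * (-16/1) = -16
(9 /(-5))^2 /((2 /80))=648 /5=129.60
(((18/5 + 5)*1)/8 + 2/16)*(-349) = -2094/5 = -418.80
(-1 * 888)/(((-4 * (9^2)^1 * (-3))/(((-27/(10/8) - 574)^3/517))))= 1954365556048/5234625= 373353.50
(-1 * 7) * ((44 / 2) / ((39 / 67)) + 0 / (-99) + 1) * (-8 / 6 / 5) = 42364 / 585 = 72.42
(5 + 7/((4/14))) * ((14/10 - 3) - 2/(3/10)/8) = -4307/60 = -71.78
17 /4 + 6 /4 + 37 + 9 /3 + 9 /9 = 187 /4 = 46.75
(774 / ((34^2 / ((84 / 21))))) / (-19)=-774 / 5491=-0.14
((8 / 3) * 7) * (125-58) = 3752 / 3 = 1250.67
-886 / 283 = -3.13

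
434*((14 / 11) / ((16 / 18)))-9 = 13473 / 22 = 612.41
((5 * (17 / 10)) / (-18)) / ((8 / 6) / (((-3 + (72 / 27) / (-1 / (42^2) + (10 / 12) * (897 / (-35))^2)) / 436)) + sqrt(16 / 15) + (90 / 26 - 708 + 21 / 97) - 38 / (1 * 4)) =0.00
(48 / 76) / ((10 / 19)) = 6 / 5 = 1.20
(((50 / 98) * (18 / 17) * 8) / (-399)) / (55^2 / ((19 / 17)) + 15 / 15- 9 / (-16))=-0.00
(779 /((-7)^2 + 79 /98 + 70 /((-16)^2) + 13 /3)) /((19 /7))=5400192 /1023833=5.27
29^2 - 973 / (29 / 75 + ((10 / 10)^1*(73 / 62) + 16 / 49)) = 140585407 / 430777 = 326.35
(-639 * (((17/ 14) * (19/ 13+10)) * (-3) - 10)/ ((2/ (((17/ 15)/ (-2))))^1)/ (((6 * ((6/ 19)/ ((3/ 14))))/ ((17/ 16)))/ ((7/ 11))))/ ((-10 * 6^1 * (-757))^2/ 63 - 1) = -3672100759/ 167825417210880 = -0.00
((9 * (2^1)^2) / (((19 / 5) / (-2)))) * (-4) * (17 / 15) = 1632 / 19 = 85.89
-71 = -71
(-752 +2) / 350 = -15 / 7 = -2.14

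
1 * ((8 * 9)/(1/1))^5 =1934917632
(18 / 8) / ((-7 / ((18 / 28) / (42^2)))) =-9 / 76832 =-0.00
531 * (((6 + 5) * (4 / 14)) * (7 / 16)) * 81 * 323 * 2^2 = 152818083 / 2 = 76409041.50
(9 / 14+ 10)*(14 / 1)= 149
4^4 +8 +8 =272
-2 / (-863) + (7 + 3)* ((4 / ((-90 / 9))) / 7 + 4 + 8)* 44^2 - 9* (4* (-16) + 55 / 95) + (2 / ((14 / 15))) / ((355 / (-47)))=1888881249456 / 8149309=231784.22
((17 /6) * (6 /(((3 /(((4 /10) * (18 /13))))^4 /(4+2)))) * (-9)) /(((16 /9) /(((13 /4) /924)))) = -223074 /105730625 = -0.00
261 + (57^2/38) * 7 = 1719/2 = 859.50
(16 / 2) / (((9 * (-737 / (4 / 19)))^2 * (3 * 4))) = 32 / 47648414187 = 0.00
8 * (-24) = -192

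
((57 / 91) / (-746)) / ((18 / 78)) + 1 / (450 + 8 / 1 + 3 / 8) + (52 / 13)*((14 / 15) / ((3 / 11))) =11794574219 / 861708330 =13.69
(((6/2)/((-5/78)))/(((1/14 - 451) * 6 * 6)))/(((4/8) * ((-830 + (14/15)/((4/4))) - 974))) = -273/85370699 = -0.00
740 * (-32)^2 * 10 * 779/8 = 737868800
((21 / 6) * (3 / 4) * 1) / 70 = 3 / 80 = 0.04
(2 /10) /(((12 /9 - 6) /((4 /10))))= -3 /175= -0.02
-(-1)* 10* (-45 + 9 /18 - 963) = -10075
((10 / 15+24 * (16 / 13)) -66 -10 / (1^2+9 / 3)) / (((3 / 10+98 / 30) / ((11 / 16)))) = -164285 / 22256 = -7.38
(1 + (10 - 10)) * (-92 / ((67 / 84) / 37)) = -285936 / 67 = -4267.70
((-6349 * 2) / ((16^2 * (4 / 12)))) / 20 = -19047 / 2560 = -7.44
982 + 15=997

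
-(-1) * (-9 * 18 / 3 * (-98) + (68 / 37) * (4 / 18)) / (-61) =-1762372 / 20313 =-86.76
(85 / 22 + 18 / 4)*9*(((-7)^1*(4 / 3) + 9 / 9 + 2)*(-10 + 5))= 2383.64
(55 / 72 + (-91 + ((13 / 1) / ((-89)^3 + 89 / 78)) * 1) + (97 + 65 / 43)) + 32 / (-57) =24951889988539 / 3234584288232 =7.71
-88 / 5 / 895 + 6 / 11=25882 / 49225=0.53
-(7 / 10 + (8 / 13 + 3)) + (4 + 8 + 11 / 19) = 20411 / 2470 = 8.26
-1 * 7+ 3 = -4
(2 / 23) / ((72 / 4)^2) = 1 / 3726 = 0.00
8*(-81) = -648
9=9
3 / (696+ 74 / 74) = 0.00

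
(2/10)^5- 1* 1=-3124/3125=-1.00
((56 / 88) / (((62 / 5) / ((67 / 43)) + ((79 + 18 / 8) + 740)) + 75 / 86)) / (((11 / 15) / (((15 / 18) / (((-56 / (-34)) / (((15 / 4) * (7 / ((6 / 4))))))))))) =214274375 / 23149345868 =0.01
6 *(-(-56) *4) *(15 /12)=1680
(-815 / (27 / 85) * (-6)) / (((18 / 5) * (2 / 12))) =692750 / 27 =25657.41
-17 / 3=-5.67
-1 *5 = -5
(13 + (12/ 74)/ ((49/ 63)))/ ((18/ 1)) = 3421/ 4662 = 0.73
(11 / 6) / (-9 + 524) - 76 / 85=-0.89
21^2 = 441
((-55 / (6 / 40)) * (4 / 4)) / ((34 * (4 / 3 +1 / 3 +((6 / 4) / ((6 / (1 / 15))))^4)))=-2376000000 / 367200017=-6.47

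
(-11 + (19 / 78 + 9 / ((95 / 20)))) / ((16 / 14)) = -7.75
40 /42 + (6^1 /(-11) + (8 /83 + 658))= 12625484 /19173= 658.50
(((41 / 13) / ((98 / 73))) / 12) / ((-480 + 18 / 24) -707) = -41 / 248430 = -0.00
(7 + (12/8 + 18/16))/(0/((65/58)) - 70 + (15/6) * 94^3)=77/16611120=0.00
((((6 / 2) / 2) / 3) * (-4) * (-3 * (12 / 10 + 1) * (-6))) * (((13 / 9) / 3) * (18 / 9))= -76.27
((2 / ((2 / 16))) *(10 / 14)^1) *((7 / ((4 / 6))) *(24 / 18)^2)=640 / 3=213.33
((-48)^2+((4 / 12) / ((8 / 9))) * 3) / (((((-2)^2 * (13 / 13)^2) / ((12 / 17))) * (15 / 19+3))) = 116793 / 1088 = 107.35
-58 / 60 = -29 / 30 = -0.97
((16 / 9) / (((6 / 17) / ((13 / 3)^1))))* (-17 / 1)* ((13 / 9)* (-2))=781456 / 729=1071.96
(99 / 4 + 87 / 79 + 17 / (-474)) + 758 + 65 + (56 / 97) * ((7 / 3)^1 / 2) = 26038535 / 30652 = 849.49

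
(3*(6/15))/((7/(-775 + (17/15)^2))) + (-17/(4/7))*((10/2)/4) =-7132627/42000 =-169.82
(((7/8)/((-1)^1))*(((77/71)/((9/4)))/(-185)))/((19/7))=3773/4492170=0.00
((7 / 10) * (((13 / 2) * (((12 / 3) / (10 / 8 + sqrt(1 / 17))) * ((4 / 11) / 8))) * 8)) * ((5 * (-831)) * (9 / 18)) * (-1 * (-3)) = -154266840 / 4499 + 7259616 * sqrt(17) / 4499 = -27636.07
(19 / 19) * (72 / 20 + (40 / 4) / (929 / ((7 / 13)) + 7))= 109309 / 30315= 3.61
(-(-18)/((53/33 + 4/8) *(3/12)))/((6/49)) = 38808/139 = 279.19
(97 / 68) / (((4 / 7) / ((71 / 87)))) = 48209 / 23664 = 2.04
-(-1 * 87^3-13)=658516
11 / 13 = 0.85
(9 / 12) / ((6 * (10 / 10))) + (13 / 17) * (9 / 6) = 173 / 136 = 1.27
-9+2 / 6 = -26 / 3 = -8.67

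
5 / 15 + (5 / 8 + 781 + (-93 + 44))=17591 / 24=732.96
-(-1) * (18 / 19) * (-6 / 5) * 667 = -72036 / 95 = -758.27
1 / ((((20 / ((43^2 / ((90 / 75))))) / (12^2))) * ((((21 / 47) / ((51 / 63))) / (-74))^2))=12927778573448 / 64827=199419664.24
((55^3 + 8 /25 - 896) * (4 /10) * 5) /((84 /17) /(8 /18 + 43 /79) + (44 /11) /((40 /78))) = 25861.38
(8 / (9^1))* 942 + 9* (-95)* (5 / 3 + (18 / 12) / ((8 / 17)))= -159023 / 48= -3312.98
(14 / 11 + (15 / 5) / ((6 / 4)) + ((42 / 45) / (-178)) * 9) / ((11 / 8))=126312 / 53845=2.35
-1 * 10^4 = -10000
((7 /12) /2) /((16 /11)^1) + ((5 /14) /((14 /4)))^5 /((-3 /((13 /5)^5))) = 7234356223 /36156831872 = 0.20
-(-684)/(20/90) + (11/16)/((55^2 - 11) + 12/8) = 148507355/48248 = 3078.00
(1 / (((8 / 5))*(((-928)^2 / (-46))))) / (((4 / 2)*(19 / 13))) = -1495 / 130899968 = -0.00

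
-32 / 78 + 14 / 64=-239 / 1248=-0.19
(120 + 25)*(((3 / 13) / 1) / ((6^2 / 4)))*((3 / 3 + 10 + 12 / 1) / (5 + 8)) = 3335 / 507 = 6.58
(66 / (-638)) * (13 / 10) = -39 / 290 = -0.13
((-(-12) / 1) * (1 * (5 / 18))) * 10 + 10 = 130 / 3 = 43.33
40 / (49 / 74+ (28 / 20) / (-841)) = 12446800 / 205527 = 60.56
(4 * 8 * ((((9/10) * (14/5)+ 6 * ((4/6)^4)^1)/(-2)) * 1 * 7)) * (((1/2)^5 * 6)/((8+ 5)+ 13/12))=-70028/12675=-5.52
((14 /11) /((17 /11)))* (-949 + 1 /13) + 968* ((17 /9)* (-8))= -30648544 /1989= -15409.02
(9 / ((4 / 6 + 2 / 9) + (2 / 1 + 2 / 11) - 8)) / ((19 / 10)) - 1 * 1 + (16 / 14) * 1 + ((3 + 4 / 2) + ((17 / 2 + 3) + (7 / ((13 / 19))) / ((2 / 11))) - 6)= 27823199 / 421876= 65.95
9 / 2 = 4.50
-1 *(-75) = 75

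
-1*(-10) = 10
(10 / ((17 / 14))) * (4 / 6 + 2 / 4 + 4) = 2170 / 51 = 42.55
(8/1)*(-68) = -544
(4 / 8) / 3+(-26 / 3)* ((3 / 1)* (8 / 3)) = -415 / 6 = -69.17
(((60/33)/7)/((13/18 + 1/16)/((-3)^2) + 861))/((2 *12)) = 1080/85929613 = 0.00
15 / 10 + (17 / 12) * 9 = 57 / 4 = 14.25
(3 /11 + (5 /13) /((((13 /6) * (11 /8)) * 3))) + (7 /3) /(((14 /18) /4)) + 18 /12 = 51367 /3718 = 13.82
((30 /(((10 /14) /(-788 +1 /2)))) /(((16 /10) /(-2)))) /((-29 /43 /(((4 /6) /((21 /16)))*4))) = -3612000 /29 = -124551.72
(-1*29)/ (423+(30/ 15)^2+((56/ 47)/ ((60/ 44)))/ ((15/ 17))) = -306675/ 4525997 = -0.07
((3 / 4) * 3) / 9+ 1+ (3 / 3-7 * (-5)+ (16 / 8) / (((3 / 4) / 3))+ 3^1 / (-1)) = 169 / 4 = 42.25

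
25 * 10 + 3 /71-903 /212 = 3699523 /15052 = 245.78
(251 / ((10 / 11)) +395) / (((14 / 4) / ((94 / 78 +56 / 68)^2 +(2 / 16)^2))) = 259977807053 / 328211520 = 792.10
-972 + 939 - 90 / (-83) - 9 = -3396 / 83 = -40.92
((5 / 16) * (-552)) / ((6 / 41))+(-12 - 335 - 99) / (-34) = -1165.63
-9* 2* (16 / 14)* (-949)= 19522.29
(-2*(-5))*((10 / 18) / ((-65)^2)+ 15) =228152 / 1521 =150.00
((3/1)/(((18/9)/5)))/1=15/2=7.50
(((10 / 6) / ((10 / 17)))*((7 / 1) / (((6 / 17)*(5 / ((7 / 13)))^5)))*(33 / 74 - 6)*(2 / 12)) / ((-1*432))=4658076857 / 2670636290400000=0.00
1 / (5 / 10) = 2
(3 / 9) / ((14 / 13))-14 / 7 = -71 / 42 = -1.69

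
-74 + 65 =-9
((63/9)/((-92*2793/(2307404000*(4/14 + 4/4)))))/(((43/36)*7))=-62299908000/6445313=-9665.92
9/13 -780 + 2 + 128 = -8441/13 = -649.31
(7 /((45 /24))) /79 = 56 /1185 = 0.05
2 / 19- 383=-7275 / 19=-382.89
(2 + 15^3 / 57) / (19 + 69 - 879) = -1163 / 15029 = -0.08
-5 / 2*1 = -5 / 2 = -2.50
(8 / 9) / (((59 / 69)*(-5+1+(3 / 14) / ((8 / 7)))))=-2944 / 10797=-0.27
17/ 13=1.31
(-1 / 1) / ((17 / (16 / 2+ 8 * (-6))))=40 / 17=2.35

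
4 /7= 0.57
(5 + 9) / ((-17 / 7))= -98 / 17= -5.76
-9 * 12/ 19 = -108/ 19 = -5.68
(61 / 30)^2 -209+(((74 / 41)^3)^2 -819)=-4229335464734039 / 4275093816900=-989.30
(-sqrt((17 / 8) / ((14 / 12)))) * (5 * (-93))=465 * sqrt(357) / 14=627.57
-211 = -211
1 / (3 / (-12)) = -4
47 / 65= 0.72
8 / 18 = 4 / 9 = 0.44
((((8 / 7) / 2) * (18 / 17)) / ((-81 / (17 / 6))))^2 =16 / 35721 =0.00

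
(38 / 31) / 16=0.08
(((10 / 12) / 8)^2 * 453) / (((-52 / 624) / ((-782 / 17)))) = 2713.28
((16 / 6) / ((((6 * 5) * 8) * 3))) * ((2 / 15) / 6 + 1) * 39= 299 / 2025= 0.15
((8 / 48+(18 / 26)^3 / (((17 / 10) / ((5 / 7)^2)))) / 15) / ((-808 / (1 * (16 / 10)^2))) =-11694404 / 207945226125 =-0.00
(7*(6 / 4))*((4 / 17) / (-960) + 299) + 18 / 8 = 3141.75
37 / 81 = 0.46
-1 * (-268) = 268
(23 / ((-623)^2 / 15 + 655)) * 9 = 3105 / 397954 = 0.01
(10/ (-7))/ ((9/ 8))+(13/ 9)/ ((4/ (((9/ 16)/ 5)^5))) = -1048570626541/ 825753600000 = -1.27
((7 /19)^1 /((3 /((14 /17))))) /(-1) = -98 /969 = -0.10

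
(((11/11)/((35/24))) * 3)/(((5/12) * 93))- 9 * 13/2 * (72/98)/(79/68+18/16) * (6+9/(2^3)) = -1580926374/11810225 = -133.86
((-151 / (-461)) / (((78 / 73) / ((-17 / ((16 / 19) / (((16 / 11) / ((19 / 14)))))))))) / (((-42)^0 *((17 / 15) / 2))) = -771610 / 65923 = -11.70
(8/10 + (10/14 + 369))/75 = 12968/2625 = 4.94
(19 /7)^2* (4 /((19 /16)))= 1216 /49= 24.82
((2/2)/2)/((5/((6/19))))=3/95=0.03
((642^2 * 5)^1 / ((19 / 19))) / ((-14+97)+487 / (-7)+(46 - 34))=7212870 / 89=81043.48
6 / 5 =1.20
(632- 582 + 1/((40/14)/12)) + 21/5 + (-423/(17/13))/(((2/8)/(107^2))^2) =-57664538066956/85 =-678406330199.48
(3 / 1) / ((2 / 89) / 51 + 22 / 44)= 27234 / 4543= 5.99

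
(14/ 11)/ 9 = 14/ 99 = 0.14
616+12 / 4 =619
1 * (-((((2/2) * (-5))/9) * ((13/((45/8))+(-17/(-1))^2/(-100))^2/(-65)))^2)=-0.00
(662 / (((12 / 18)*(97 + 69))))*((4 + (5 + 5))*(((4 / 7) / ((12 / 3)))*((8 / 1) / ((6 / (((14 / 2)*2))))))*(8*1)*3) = 444864 / 83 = 5359.81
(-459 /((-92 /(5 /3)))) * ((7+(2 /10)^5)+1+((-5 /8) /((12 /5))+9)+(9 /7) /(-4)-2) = 1544218647 /12880000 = 119.89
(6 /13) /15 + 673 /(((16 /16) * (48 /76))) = 831179 /780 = 1065.61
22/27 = 0.81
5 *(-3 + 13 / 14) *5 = -725 / 14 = -51.79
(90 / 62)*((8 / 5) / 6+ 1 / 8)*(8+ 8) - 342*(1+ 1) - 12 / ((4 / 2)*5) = -104796 / 155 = -676.10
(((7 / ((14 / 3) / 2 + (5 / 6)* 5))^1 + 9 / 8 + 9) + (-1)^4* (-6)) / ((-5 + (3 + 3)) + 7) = 541 / 832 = 0.65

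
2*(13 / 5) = 5.20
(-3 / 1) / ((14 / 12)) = -18 / 7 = -2.57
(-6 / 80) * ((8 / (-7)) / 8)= 0.01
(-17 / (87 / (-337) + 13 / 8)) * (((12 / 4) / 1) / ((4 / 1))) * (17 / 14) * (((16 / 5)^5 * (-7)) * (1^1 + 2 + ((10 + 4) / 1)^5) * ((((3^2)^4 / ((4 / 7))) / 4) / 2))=236488274195270565888 / 11515625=20536295181136.11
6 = 6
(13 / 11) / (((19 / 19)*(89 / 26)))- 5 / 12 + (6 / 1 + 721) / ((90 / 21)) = 9960067 / 58740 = 169.56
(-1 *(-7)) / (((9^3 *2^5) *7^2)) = 0.00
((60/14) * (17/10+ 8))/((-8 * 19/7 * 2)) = -291/304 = -0.96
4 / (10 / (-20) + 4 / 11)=-88 / 3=-29.33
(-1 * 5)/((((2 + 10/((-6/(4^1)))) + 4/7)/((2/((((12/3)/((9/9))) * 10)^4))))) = 21/22016000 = 0.00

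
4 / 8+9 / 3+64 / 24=37 / 6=6.17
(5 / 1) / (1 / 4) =20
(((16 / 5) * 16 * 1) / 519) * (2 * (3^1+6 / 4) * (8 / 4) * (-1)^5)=-1536 / 865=-1.78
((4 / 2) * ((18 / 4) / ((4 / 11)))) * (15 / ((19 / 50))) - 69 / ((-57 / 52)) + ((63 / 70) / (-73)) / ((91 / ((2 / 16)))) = 10500457069 / 10097360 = 1039.92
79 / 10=7.90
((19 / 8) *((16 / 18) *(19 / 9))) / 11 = 361 / 891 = 0.41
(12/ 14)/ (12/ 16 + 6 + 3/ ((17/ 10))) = 136/ 1351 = 0.10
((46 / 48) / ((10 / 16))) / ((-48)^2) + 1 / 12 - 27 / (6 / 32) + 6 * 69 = 9334103 / 34560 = 270.08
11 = 11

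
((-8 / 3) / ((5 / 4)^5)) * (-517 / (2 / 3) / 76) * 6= 3176448 / 59375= 53.50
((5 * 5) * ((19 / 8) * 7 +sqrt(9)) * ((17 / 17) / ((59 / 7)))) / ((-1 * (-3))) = 27475 / 1416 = 19.40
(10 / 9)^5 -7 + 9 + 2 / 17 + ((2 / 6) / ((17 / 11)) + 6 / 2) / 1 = 414928 / 59049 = 7.03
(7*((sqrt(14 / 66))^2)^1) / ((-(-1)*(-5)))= -49 / 165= -0.30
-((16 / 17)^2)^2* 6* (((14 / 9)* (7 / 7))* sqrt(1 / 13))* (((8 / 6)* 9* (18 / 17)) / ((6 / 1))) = -22020096* sqrt(13) / 18458141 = -4.30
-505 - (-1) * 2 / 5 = -2523 / 5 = -504.60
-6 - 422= -428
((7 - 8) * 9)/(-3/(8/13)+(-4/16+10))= -24/13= -1.85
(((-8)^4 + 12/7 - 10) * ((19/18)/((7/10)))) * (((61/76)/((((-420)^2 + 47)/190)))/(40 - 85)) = -27636355/233439381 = -0.12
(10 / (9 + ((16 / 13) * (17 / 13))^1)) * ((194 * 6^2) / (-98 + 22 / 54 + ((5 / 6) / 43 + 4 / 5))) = -137032365600 / 2014501841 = -68.02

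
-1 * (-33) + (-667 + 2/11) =-6972/11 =-633.82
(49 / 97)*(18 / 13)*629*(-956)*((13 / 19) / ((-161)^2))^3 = -1829227608 / 236478527946929947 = -0.00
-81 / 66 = -27 / 22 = -1.23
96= 96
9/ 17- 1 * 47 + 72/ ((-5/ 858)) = -1054142/ 85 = -12401.67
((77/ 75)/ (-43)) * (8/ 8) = -77/ 3225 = -0.02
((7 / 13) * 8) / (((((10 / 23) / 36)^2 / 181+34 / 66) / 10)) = 191099684160 / 2285340707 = 83.62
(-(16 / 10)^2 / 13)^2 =4096 / 105625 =0.04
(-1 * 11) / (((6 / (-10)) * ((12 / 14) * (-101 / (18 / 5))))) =-77 / 101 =-0.76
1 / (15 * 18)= 1 / 270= 0.00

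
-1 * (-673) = 673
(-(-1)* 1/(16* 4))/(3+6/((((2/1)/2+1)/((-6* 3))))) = -1/3264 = -0.00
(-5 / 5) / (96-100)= 1 / 4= 0.25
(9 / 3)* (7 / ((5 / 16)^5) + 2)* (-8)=-176310768 / 3125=-56419.45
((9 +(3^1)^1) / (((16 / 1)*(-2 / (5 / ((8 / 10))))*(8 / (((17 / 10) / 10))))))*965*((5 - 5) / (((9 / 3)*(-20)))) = 0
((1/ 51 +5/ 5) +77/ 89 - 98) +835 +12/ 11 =36946246/ 49929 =739.98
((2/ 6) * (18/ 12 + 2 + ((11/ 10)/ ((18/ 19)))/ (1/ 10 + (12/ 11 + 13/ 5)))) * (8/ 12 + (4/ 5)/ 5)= 177134/ 168885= 1.05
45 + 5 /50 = 451 /10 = 45.10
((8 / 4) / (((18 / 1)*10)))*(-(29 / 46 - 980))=15017 / 1380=10.88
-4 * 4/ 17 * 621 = -9936/ 17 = -584.47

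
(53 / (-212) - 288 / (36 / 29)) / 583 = -929 / 2332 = -0.40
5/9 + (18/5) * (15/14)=4.41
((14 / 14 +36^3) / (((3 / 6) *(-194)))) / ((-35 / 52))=25012 / 35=714.63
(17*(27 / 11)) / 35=459 / 385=1.19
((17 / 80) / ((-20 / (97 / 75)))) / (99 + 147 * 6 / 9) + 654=15460558351 / 23640000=654.00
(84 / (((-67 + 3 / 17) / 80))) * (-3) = 21420 / 71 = 301.69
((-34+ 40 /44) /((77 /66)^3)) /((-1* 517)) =11232 /278663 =0.04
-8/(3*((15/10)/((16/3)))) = -256/27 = -9.48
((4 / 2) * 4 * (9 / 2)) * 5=180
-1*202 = -202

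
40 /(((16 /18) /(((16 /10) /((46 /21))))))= 756 /23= 32.87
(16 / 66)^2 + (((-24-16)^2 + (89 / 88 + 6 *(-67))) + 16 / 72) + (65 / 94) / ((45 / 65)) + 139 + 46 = 567226865 / 409464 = 1385.29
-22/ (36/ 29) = -319/ 18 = -17.72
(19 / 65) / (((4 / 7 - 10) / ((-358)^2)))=-8522906 / 2145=-3973.38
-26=-26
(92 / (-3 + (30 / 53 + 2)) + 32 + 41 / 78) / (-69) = 13999 / 5382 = 2.60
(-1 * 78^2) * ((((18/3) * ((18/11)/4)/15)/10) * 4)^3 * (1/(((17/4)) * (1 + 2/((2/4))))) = -141927552/1767734375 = -0.08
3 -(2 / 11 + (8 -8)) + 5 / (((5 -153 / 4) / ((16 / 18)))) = 35347 / 13167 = 2.68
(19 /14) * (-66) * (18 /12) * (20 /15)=-179.14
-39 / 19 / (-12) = 13 / 76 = 0.17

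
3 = 3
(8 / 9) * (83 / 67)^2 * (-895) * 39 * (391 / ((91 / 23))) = -443581883320 / 94269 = -4705490.49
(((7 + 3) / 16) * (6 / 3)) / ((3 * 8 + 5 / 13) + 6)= 13 / 316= 0.04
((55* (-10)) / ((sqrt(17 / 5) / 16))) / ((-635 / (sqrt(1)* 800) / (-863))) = -1215104000* sqrt(85) / 2159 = -5188839.90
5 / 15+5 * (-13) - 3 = -203 / 3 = -67.67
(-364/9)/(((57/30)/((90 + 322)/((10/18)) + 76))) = -17403.88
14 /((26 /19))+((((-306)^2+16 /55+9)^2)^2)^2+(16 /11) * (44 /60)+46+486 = 19313174655399695098559863278536834820179956194528754994 /3265623577734375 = 5914084766866729140439480000000000000000.00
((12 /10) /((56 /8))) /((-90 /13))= -13 /525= -0.02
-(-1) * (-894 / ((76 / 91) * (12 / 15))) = -203385 / 152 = -1338.06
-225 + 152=-73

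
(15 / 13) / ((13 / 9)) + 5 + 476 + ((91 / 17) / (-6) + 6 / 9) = 8301361 / 17238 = 481.57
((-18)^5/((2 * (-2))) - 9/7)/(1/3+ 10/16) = 79361640/161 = 492929.44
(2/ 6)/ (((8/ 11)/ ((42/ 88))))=7/ 32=0.22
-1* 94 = -94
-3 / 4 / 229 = -3 / 916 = -0.00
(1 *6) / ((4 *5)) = 3 / 10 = 0.30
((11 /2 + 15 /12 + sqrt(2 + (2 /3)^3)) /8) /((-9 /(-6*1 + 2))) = sqrt(186) /162 + 3 /8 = 0.46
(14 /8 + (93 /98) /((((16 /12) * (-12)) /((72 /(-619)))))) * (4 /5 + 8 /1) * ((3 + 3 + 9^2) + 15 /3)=215711848 /151655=1422.39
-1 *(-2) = 2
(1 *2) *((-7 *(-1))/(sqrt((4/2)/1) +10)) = 10/7 - sqrt(2)/7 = 1.23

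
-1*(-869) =869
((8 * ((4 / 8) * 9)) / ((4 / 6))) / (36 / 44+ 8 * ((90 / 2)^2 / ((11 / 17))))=0.00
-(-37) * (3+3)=222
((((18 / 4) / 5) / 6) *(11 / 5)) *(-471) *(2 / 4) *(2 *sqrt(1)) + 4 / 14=-108601 / 700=-155.14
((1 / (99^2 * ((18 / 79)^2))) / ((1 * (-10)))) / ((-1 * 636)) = 6241 / 20196332640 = 0.00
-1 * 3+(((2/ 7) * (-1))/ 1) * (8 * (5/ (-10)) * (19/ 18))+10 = 517/ 63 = 8.21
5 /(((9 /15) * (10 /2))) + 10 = 35 /3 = 11.67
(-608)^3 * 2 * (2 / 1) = -899022848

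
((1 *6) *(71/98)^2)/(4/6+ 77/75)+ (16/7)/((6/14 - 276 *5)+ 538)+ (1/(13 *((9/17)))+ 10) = 5045094979805/420340039938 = 12.00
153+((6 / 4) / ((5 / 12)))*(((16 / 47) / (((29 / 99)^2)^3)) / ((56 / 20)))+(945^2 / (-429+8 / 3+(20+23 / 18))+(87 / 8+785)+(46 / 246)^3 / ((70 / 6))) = -2847571683794025810558049 / 5057396626078590464520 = -563.05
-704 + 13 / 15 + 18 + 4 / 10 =-10271 / 15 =-684.73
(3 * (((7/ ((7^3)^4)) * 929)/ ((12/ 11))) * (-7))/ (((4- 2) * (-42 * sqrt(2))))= 10219 * sqrt(2)/ 189823367328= 0.00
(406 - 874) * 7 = -3276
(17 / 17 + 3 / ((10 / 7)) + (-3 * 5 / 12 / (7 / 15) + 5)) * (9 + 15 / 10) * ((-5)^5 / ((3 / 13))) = -6166875 / 8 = -770859.38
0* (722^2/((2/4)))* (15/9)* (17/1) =0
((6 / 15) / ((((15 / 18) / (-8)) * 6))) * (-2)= 32 / 25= 1.28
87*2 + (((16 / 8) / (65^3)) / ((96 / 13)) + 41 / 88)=1945992761 / 11154000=174.47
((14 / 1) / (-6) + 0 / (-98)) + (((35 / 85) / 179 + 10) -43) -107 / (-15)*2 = -961483 / 45645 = -21.06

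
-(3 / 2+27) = -57 / 2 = -28.50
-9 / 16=-0.56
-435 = -435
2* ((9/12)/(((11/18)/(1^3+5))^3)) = 1889568/1331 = 1419.66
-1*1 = -1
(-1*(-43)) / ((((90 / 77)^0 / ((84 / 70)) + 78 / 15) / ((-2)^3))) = -10320 / 181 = -57.02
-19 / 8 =-2.38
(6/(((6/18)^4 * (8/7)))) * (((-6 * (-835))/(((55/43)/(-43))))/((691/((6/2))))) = -4727158947/15202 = -310956.38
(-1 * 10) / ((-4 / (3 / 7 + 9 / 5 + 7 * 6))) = 774 / 7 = 110.57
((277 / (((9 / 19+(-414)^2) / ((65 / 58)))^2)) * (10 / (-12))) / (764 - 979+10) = 0.00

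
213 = 213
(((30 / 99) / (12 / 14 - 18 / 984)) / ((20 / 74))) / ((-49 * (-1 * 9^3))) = 6068 / 162168237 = 0.00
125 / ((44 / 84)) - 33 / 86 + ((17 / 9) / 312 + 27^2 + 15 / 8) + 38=668829431 / 664092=1007.13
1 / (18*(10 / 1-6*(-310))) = 1 / 33660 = 0.00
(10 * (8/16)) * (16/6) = 40/3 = 13.33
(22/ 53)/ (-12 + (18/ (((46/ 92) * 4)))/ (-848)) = -352/ 10185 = -0.03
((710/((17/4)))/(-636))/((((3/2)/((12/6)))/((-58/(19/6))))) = 6.41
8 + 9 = 17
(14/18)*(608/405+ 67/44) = 377209/160380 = 2.35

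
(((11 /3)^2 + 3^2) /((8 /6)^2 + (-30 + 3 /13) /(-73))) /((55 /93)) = 17827914 /1026685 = 17.36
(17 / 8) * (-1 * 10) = -85 / 4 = -21.25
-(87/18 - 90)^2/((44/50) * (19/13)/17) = -1442693525/15048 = -95872.78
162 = 162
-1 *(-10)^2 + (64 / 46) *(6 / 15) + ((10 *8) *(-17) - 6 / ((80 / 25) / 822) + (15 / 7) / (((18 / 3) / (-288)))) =-9993433 / 3220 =-3103.55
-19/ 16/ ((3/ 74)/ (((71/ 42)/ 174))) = -49913/ 175392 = -0.28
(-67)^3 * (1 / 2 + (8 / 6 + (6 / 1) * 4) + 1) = -48422843 / 6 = -8070473.83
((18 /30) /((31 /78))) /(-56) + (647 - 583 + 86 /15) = 907577 /13020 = 69.71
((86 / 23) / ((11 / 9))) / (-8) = -387 / 1012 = -0.38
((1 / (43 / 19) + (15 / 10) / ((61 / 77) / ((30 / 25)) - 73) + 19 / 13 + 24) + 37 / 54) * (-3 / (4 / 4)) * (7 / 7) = -26802875965 / 336282102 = -79.70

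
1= 1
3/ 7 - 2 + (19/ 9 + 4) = 286/ 63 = 4.54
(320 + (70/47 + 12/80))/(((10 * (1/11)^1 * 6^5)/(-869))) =-2890077619/73094400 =-39.54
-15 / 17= -0.88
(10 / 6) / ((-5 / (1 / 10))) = -1 / 30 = -0.03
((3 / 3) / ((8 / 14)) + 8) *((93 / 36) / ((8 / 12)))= 1209 / 32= 37.78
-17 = -17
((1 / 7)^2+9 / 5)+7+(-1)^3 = 1916 / 245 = 7.82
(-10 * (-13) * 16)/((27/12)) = 924.44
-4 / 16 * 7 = -7 / 4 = -1.75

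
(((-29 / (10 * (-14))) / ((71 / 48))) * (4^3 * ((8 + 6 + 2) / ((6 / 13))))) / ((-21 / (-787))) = 607639552 / 52185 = 11643.95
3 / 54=1 / 18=0.06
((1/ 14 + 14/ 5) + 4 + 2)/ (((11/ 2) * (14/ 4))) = 1242/ 2695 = 0.46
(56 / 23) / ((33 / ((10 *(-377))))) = -211120 / 759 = -278.16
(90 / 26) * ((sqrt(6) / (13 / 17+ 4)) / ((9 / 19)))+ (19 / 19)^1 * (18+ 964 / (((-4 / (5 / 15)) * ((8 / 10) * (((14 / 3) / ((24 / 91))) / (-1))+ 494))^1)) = 1615 * sqrt(6) / 1053+ 385059 / 21593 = 21.59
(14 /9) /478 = 7 /2151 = 0.00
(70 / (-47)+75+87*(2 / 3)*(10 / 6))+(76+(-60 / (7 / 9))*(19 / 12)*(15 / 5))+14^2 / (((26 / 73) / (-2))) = -15664940 / 12831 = -1220.87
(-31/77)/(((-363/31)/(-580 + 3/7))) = -3898777/195657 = -19.93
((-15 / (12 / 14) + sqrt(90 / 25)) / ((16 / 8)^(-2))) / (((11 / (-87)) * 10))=609 / 11 - 522 * sqrt(10) / 275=49.36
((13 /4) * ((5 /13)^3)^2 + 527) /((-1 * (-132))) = 260900423 /65347568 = 3.99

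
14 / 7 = 2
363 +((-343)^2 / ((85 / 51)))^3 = 43967167143627498 / 125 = 351737337149019.98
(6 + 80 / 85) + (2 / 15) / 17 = 6.95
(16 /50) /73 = 0.00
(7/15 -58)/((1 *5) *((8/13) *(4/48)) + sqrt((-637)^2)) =-11219/124265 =-0.09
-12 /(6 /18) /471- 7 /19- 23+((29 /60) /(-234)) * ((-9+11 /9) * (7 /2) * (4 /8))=-3530606341 /150772752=-23.42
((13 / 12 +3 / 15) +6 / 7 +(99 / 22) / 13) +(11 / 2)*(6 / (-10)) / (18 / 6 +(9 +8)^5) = 741439277 / 298170600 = 2.49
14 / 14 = 1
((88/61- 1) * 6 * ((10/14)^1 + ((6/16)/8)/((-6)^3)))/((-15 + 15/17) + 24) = 0.19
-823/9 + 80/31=-24793/279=-88.86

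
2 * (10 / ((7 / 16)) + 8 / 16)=327 / 7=46.71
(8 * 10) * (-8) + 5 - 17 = -652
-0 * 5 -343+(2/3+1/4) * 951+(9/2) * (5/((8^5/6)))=17326215/32768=528.75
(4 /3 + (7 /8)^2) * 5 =2015 /192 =10.49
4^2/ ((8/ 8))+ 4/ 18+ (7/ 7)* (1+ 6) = 209/ 9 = 23.22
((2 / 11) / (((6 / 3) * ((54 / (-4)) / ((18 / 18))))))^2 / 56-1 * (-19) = 23463595 / 1234926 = 19.00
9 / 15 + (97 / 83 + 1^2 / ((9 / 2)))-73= -265219 / 3735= -71.01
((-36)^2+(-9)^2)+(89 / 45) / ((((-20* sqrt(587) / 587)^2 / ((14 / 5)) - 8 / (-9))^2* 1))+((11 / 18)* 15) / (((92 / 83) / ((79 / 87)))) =72939930196145963 / 52624230485760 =1386.05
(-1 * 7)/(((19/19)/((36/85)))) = -252/85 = -2.96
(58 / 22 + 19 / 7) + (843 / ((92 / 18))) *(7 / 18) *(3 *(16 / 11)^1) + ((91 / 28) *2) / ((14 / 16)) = 518316 / 1771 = 292.67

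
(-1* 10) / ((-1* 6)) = 5 / 3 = 1.67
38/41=0.93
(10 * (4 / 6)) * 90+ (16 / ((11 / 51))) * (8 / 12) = 7144 / 11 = 649.45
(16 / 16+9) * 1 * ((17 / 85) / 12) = 1 / 6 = 0.17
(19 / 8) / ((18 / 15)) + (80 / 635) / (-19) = 228467 / 115824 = 1.97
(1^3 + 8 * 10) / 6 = 27 / 2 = 13.50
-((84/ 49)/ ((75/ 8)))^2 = -1024/ 30625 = -0.03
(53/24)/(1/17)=901/24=37.54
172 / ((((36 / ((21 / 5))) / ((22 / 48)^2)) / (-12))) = -36421 / 720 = -50.58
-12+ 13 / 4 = -35 / 4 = -8.75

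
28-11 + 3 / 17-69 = -881 / 17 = -51.82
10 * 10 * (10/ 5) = 200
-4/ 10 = -2/ 5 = -0.40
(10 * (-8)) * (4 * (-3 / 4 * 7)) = 1680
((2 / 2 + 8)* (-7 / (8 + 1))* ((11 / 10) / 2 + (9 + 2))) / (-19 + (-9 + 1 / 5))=1617 / 556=2.91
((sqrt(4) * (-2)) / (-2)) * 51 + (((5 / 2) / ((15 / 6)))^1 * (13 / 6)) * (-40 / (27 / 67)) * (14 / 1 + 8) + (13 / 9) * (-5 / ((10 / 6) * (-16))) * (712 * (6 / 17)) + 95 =-6150094 / 1377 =-4466.30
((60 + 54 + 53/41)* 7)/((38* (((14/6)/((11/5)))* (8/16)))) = 155991/3895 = 40.05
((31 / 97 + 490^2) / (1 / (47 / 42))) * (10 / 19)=5473086785 / 38703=141412.47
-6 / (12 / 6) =-3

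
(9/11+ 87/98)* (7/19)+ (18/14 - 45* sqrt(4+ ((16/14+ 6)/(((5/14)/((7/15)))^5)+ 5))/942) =5601/2926 - sqrt(10310783169)/353250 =1.63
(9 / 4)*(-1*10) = -45 / 2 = -22.50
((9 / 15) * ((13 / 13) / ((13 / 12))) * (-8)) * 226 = -65088 / 65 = -1001.35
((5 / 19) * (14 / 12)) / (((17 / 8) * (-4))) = -35 / 969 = -0.04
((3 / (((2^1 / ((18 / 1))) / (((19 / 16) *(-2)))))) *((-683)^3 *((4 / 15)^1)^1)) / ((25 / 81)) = 17652378527.75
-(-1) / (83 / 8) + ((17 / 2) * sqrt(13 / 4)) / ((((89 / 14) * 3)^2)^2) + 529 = 163268 * sqrt(13) / 5082121521 + 43915 / 83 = 529.10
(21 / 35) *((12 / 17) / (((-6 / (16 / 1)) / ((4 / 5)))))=-0.90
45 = 45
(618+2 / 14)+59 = 4740 / 7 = 677.14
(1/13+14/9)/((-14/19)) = -3629/1638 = -2.22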